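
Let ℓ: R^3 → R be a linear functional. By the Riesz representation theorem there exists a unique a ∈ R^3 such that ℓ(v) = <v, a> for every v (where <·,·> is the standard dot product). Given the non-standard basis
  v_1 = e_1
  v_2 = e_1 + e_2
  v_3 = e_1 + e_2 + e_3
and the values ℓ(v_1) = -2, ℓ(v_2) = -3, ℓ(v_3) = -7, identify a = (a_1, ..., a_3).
a = (-2, -1, -4)

Write a = (a_1, ..., a_3) in the standard basis. For each basis vector v_i, ℓ(v_i) = <v_i, a> is a linear equation in the a_j's. Collect the n equations into a matrix system V a = ℓ, where row i of V is v_i (expressed in the standard basis). Since V is invertible (lower-triangular with 1s on the diagonal, up to permutation), solve by back-substitution:
  V =
[[1, 0, 0],
 [1, 1, 0],
 [1, 1, 1]]
  V a = (-2, -3, -7)
Solving gives a = (-2, -1, -4).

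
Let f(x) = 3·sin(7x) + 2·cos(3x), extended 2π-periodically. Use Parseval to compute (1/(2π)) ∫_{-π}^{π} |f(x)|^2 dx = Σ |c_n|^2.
Σ |c_n|^2 = 13/2

Expand |f|^2 and use orthogonality of {sin(nx), cos(mx)} on [-π, π]:
  ∫_{-π}^{π} sin(nx)^2 dx = π, ∫ cos(mx)^2 dx = π, and cross terms integrate to 0.
So ∫_{-π}^{π} f(x)^2 dx = 3^2 · π + 2^2 · π = (9 + 4)π.
Divide by 2π: (9 + 4)/2 = 13/2.
By Parseval, this equals Σ |c_n|^2.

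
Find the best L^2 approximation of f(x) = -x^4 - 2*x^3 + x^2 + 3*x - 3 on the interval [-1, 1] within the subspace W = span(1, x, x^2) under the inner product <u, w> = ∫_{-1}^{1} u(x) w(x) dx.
g(x) = x^2/7 + 9*x/5 - 102/35

The best approximation g ∈ W is the orthogonal projection of f onto W. Writing g = a_0 + a_1 x + a_2 x^2, the coefficients solve the normal equations G · a = b where
  G_{ij} = <φ_i, φ_j> and b_i = <f, φ_i>, with φ_0 = 1, φ_1 = x, φ_2 = x^2.
G =
  [2, 0, 2/3]
  [0, 2/3, 0]
  [2/3, 0, 2/5],
b = (-86/15, 6/5, -66/35).
Solving gives a_0 = -102/35, a_1 = 9/5, a_2 = 1/7, so
  g(x) = x^2/7 + 9*x/5 - 102/35.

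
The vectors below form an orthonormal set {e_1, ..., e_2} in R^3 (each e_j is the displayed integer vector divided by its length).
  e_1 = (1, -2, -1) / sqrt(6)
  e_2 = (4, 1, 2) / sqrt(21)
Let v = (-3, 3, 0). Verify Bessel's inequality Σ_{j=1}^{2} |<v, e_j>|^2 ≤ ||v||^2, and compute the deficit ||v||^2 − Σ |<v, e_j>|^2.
Σ |<v, e_j>|^2 = 243/14; ||v||^2 = 18; deficit = 9/14

Write each e_j = u_j / sqrt(<u_j, u_j>) where u_j is the displayed integer vector. Then <v, e_j> = <v, u_j> / sqrt(<u_j, u_j>), so |<v, e_j>|^2 = <v, u_j>^2 / <u_j, u_j>.
Coefficients: <v, e_1> = -9/sqrt(6), <v, e_2> = -9/sqrt(21).
Square and sum: Σ |<v, e_j>|^2 = 243/14.
Compute ||v||^2 = v·v = 18.
Deficit = 18 − 243/14 = 9/14 ≥ 0, confirming Bessel's inequality. (The deficit equals ||v − Σ <v,e_j> e_j||^2, the squared distance from v to span{e_j}.)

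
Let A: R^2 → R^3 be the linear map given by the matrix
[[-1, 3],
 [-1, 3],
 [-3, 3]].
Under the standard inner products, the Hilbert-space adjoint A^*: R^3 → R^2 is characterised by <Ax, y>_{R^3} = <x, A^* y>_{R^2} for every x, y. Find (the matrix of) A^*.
A^* = A^T =
[[-1, -1, -3],
 [3, 3, 3]]

For real matrices with standard dot products, the defining identity <Ax, y> = <x, A^* y> gives (Ax)^T y = x^T (A^*) y, i.e. x^T A^T y = x^T (A^*) y. Since this holds for all x, y, we must have A^* = A^T. Therefore
A^* =
[[-1, -1, -3],
 [3, 3, 3]].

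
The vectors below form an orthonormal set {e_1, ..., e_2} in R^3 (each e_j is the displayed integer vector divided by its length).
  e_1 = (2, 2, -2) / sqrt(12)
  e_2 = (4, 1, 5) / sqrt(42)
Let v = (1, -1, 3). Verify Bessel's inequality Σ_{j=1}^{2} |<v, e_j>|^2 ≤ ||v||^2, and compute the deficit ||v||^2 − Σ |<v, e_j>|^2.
Σ |<v, e_j>|^2 = 75/7; ||v||^2 = 11; deficit = 2/7

Write each e_j = u_j / sqrt(<u_j, u_j>) where u_j is the displayed integer vector. Then <v, e_j> = <v, u_j> / sqrt(<u_j, u_j>), so |<v, e_j>|^2 = <v, u_j>^2 / <u_j, u_j>.
Coefficients: <v, e_1> = -6/sqrt(12), <v, e_2> = 18/sqrt(42).
Square and sum: Σ |<v, e_j>|^2 = 75/7.
Compute ||v||^2 = v·v = 11.
Deficit = 11 − 75/7 = 2/7 ≥ 0, confirming Bessel's inequality. (The deficit equals ||v − Σ <v,e_j> e_j||^2, the squared distance from v to span{e_j}.)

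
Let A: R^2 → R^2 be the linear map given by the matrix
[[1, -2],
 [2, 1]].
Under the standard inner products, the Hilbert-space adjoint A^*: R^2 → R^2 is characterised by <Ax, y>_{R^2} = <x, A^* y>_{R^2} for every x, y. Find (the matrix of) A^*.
A^* = A^T =
[[1, 2],
 [-2, 1]]

For real matrices with standard dot products, the defining identity <Ax, y> = <x, A^* y> gives (Ax)^T y = x^T (A^*) y, i.e. x^T A^T y = x^T (A^*) y. Since this holds for all x, y, we must have A^* = A^T. Therefore
A^* =
[[1, 2],
 [-2, 1]].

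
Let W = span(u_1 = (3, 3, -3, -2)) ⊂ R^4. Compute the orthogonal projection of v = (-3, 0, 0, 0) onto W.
proj_W(v) = (-27/31, -27/31, 27/31, 18/31)

Set up U = [u_1 | ... | u_1] ∈ R^(4×1). The projector onto W = col(U) is P = U (U^T U)^(-1) U^T.
Compute U^T U =
  [31],
and U^T v = (-9).
Solve U^T U · c = U^T v for the coefficients: c = (-9/31). The projection is proj_W(v) = U c.
Check: (v - proj_W(v)) · u_1 = 0  (should be 0).
Result: proj_W(v) = (-27/31, -27/31, 27/31, 18/31).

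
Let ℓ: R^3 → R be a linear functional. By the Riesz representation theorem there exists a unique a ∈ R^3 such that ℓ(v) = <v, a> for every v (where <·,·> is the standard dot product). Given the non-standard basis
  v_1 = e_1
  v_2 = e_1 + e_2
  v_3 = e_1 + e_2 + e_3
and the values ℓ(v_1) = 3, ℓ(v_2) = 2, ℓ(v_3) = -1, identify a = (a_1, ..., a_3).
a = (3, -1, -3)

Write a = (a_1, ..., a_3) in the standard basis. For each basis vector v_i, ℓ(v_i) = <v_i, a> is a linear equation in the a_j's. Collect the n equations into a matrix system V a = ℓ, where row i of V is v_i (expressed in the standard basis). Since V is invertible (lower-triangular with 1s on the diagonal, up to permutation), solve by back-substitution:
  V =
[[1, 0, 0],
 [1, 1, 0],
 [1, 1, 1]]
  V a = (3, 2, -1)
Solving gives a = (3, -1, -3).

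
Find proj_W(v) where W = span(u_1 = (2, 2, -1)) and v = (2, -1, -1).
proj_W(v) = (2/3, 2/3, -1/3)

Set up U = [u_1 | ... | u_1] ∈ R^(3×1). The projector onto W = col(U) is P = U (U^T U)^(-1) U^T.
Compute U^T U =
  [9],
and U^T v = (3).
Solve U^T U · c = U^T v for the coefficients: c = (1/3). The projection is proj_W(v) = U c.
Check: (v - proj_W(v)) · u_1 = 0  (should be 0).
Result: proj_W(v) = (2/3, 2/3, -1/3).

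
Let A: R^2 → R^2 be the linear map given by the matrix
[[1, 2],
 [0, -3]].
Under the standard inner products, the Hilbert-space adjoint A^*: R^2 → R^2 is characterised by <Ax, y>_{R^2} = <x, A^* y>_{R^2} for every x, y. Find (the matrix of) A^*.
A^* = A^T =
[[1, 0],
 [2, -3]]

For real matrices with standard dot products, the defining identity <Ax, y> = <x, A^* y> gives (Ax)^T y = x^T (A^*) y, i.e. x^T A^T y = x^T (A^*) y. Since this holds for all x, y, we must have A^* = A^T. Therefore
A^* =
[[1, 0],
 [2, -3]].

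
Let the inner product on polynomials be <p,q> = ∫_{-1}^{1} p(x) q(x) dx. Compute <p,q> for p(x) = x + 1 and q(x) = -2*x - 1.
<p,q> = -10/3

Expand the product: p(x)·q(x) = -2*x^2 - 3*x - 1.
∫_{-1}^{1} of each monomial x^k gives [2/(k+1) if k even, 0 if k odd]. Integrating term-by-term (or equivalently evaluating the antiderivative F(x) = -2*x^3/3 - 3*x^2/2 - x at the endpoints):
  F(1) − F(−1) = -19/6 − (1/6) = -10/3.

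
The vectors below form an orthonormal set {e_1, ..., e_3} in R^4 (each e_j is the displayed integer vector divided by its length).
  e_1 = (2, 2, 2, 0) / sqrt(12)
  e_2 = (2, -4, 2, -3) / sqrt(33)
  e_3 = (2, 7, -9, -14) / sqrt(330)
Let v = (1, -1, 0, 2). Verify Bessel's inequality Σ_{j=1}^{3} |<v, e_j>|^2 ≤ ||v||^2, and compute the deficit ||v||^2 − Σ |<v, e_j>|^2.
Σ |<v, e_j>|^2 = 33/10; ||v||^2 = 6; deficit = 27/10

Write each e_j = u_j / sqrt(<u_j, u_j>) where u_j is the displayed integer vector. Then <v, e_j> = <v, u_j> / sqrt(<u_j, u_j>), so |<v, e_j>|^2 = <v, u_j>^2 / <u_j, u_j>.
Coefficients: <v, e_1> = 0/sqrt(12), <v, e_2> = 0/sqrt(33), <v, e_3> = -33/sqrt(330).
Square and sum: Σ |<v, e_j>|^2 = 33/10.
Compute ||v||^2 = v·v = 6.
Deficit = 6 − 33/10 = 27/10 ≥ 0, confirming Bessel's inequality. (The deficit equals ||v − Σ <v,e_j> e_j||^2, the squared distance from v to span{e_j}.)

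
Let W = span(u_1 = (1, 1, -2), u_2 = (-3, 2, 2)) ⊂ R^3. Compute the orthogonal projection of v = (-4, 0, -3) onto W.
proj_W(v) = (-74/77, 156/77, -36/77)

Set up U = [u_1 | ... | u_2] ∈ R^(3×2). The projector onto W = col(U) is P = U (U^T U)^(-1) U^T.
Compute U^T U =
  [6, -5]
  [-5, 17],
and U^T v = (2, 6).
Solve U^T U · c = U^T v for the coefficients: c = (64/77, 46/77). The projection is proj_W(v) = U c.
Check: (v - proj_W(v)) · u_1 = 0  (should be 0).
Check: (v - proj_W(v)) · u_2 = 0  (should be 0).
Result: proj_W(v) = (-74/77, 156/77, -36/77).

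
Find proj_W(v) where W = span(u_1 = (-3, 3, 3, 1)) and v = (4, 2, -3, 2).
proj_W(v) = (39/28, -39/28, -39/28, -13/28)

Set up U = [u_1 | ... | u_1] ∈ R^(4×1). The projector onto W = col(U) is P = U (U^T U)^(-1) U^T.
Compute U^T U =
  [28],
and U^T v = (-13).
Solve U^T U · c = U^T v for the coefficients: c = (-13/28). The projection is proj_W(v) = U c.
Check: (v - proj_W(v)) · u_1 = 0  (should be 0).
Result: proj_W(v) = (39/28, -39/28, -39/28, -13/28).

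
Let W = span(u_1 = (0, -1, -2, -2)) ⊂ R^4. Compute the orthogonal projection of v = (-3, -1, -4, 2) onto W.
proj_W(v) = (0, -5/9, -10/9, -10/9)

Set up U = [u_1 | ... | u_1] ∈ R^(4×1). The projector onto W = col(U) is P = U (U^T U)^(-1) U^T.
Compute U^T U =
  [9],
and U^T v = (5).
Solve U^T U · c = U^T v for the coefficients: c = (5/9). The projection is proj_W(v) = U c.
Check: (v - proj_W(v)) · u_1 = 0  (should be 0).
Result: proj_W(v) = (0, -5/9, -10/9, -10/9).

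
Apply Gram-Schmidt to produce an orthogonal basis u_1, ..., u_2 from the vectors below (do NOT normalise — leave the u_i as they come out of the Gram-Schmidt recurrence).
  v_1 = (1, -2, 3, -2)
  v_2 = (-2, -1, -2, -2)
Orthogonal basis:
  u_1 = (1, -2, 3, -2)
  u_2 = (-17/9, -11/9, -5/3, -20/9)

Apply the Gram-Schmidt recurrence
  u_1 = v_1
  u_i = v_i − Σ_{j<i} ((v_i · u_j) / (u_j · u_j)) · u_j.

Step by step this gives:
  u_1 = (1, -2, 3, -2)
  u_2 = (-17/9, -11/9, -5/3, -20/9)

Orthogonality check:
  u_2 · u_1 = 0 (should be 0)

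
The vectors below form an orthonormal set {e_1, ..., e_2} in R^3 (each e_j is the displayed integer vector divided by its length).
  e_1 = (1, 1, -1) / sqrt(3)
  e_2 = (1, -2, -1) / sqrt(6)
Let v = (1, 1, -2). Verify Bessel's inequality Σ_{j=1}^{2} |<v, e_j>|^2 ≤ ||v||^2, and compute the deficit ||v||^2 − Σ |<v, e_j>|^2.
Σ |<v, e_j>|^2 = 11/2; ||v||^2 = 6; deficit = 1/2

Write each e_j = u_j / sqrt(<u_j, u_j>) where u_j is the displayed integer vector. Then <v, e_j> = <v, u_j> / sqrt(<u_j, u_j>), so |<v, e_j>|^2 = <v, u_j>^2 / <u_j, u_j>.
Coefficients: <v, e_1> = 4/sqrt(3), <v, e_2> = 1/sqrt(6).
Square and sum: Σ |<v, e_j>|^2 = 11/2.
Compute ||v||^2 = v·v = 6.
Deficit = 6 − 11/2 = 1/2 ≥ 0, confirming Bessel's inequality. (The deficit equals ||v − Σ <v,e_j> e_j||^2, the squared distance from v to span{e_j}.)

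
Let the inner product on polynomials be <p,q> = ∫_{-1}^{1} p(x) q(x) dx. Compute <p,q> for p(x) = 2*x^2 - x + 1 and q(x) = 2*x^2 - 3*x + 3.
<p,q> = 224/15

Expand the product: p(x)·q(x) = 4*x^4 - 8*x^3 + 11*x^2 - 6*x + 3.
∫_{-1}^{1} of each monomial x^k gives [2/(k+1) if k even, 0 if k odd]. Integrating term-by-term (or equivalently evaluating the antiderivative F(x) = 4*x^5/5 - 2*x^4 + 11*x^3/3 - 3*x^2 + 3*x at the endpoints):
  F(1) − F(−1) = 37/15 − (-187/15) = 224/15.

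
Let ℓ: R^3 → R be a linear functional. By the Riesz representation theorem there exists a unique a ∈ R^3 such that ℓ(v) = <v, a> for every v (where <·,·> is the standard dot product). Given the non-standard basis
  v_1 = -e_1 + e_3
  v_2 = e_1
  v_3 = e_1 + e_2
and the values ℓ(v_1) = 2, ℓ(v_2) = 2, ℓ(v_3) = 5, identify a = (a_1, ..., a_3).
a = (2, 3, 4)

Write a = (a_1, ..., a_3) in the standard basis. For each basis vector v_i, ℓ(v_i) = <v_i, a> is a linear equation in the a_j's. Collect the n equations into a matrix system V a = ℓ, where row i of V is v_i (expressed in the standard basis). Since V is invertible (lower-triangular with 1s on the diagonal, up to permutation), solve by back-substitution:
  V =
[[-1, 0, 1],
 [1, 0, 0],
 [1, 1, 0]]
  V a = (2, 2, 5)
Solving gives a = (2, 3, 4).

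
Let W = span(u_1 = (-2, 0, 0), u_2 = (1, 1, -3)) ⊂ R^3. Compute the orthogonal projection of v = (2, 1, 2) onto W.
proj_W(v) = (2, -1/2, 3/2)

Set up U = [u_1 | ... | u_2] ∈ R^(3×2). The projector onto W = col(U) is P = U (U^T U)^(-1) U^T.
Compute U^T U =
  [4, -2]
  [-2, 11],
and U^T v = (-4, -3).
Solve U^T U · c = U^T v for the coefficients: c = (-5/4, -1/2). The projection is proj_W(v) = U c.
Check: (v - proj_W(v)) · u_1 = 0  (should be 0).
Check: (v - proj_W(v)) · u_2 = 0  (should be 0).
Result: proj_W(v) = (2, -1/2, 3/2).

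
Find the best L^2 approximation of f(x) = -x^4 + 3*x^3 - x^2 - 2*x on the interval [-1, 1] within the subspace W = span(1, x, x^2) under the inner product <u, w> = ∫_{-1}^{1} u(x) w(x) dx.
g(x) = -13*x^2/7 - x/5 + 3/35

The best approximation g ∈ W is the orthogonal projection of f onto W. Writing g = a_0 + a_1 x + a_2 x^2, the coefficients solve the normal equations G · a = b where
  G_{ij} = <φ_i, φ_j> and b_i = <f, φ_i>, with φ_0 = 1, φ_1 = x, φ_2 = x^2.
G =
  [2, 0, 2/3]
  [0, 2/3, 0]
  [2/3, 0, 2/5],
b = (-16/15, -2/15, -24/35).
Solving gives a_0 = 3/35, a_1 = -1/5, a_2 = -13/7, so
  g(x) = -13*x^2/7 - x/5 + 3/35.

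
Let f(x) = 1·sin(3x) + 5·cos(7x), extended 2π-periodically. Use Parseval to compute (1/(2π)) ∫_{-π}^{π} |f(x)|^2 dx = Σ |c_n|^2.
Σ |c_n|^2 = 13

Expand |f|^2 and use orthogonality of {sin(nx), cos(mx)} on [-π, π]:
  ∫_{-π}^{π} sin(nx)^2 dx = π, ∫ cos(mx)^2 dx = π, and cross terms integrate to 0.
So ∫_{-π}^{π} f(x)^2 dx = 1^2 · π + 5^2 · π = (1 + 25)π.
Divide by 2π: (1 + 25)/2 = 13.
By Parseval, this equals Σ |c_n|^2.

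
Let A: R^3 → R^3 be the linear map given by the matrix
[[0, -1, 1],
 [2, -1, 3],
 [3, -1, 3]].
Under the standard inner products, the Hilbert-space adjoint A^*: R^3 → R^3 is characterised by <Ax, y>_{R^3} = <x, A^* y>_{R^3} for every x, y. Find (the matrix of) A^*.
A^* = A^T =
[[0, 2, 3],
 [-1, -1, -1],
 [1, 3, 3]]

For real matrices with standard dot products, the defining identity <Ax, y> = <x, A^* y> gives (Ax)^T y = x^T (A^*) y, i.e. x^T A^T y = x^T (A^*) y. Since this holds for all x, y, we must have A^* = A^T. Therefore
A^* =
[[0, 2, 3],
 [-1, -1, -1],
 [1, 3, 3]].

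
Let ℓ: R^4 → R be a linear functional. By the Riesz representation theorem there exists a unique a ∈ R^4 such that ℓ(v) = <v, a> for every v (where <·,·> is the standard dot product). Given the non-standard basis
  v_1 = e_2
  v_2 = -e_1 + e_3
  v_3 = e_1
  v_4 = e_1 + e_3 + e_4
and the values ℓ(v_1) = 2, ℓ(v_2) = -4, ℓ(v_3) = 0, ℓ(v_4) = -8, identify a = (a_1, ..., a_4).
a = (0, 2, -4, -4)

Write a = (a_1, ..., a_4) in the standard basis. For each basis vector v_i, ℓ(v_i) = <v_i, a> is a linear equation in the a_j's. Collect the n equations into a matrix system V a = ℓ, where row i of V is v_i (expressed in the standard basis). Since V is invertible (lower-triangular with 1s on the diagonal, up to permutation), solve by back-substitution:
  V =
[[0, 1, 0, 0],
 [-1, 0, 1, 0],
 [1, 0, 0, 0],
 [1, 0, 1, 1]]
  V a = (2, -4, 0, -8)
Solving gives a = (0, 2, -4, -4).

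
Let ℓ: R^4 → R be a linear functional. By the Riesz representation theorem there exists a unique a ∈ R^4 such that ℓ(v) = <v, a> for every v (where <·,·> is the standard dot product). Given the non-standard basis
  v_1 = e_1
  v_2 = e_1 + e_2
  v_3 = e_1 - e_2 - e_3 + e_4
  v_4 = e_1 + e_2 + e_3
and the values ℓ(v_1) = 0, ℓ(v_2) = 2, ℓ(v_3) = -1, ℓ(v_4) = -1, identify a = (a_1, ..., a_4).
a = (0, 2, -3, -2)

Write a = (a_1, ..., a_4) in the standard basis. For each basis vector v_i, ℓ(v_i) = <v_i, a> is a linear equation in the a_j's. Collect the n equations into a matrix system V a = ℓ, where row i of V is v_i (expressed in the standard basis). Since V is invertible (lower-triangular with 1s on the diagonal, up to permutation), solve by back-substitution:
  V =
[[1, 0, 0, 0],
 [1, 1, 0, 0],
 [1, -1, -1, 1],
 [1, 1, 1, 0]]
  V a = (0, 2, -1, -1)
Solving gives a = (0, 2, -3, -2).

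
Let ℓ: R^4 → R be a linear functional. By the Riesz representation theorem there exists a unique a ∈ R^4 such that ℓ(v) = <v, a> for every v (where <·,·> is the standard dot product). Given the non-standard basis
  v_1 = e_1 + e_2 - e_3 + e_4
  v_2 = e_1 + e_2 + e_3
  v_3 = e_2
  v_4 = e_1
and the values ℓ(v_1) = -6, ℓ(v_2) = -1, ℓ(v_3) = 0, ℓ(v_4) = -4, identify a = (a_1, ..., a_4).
a = (-4, 0, 3, 1)

Write a = (a_1, ..., a_4) in the standard basis. For each basis vector v_i, ℓ(v_i) = <v_i, a> is a linear equation in the a_j's. Collect the n equations into a matrix system V a = ℓ, where row i of V is v_i (expressed in the standard basis). Since V is invertible (lower-triangular with 1s on the diagonal, up to permutation), solve by back-substitution:
  V =
[[1, 1, -1, 1],
 [1, 1, 1, 0],
 [0, 1, 0, 0],
 [1, 0, 0, 0]]
  V a = (-6, -1, 0, -4)
Solving gives a = (-4, 0, 3, 1).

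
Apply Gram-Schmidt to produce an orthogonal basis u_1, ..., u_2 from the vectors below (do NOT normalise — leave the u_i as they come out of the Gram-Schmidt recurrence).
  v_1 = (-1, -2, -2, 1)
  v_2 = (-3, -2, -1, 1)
Orthogonal basis:
  u_1 = (-1, -2, -2, 1)
  u_2 = (-2, 0, 1, 0)

Apply the Gram-Schmidt recurrence
  u_1 = v_1
  u_i = v_i − Σ_{j<i} ((v_i · u_j) / (u_j · u_j)) · u_j.

Step by step this gives:
  u_1 = (-1, -2, -2, 1)
  u_2 = (-2, 0, 1, 0)

Orthogonality check:
  u_2 · u_1 = 0 (should be 0)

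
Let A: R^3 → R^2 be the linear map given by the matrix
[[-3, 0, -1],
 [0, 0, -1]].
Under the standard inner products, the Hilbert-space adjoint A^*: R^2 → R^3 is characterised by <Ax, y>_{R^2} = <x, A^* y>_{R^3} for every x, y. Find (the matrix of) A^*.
A^* = A^T =
[[-3, 0],
 [0, 0],
 [-1, -1]]

For real matrices with standard dot products, the defining identity <Ax, y> = <x, A^* y> gives (Ax)^T y = x^T (A^*) y, i.e. x^T A^T y = x^T (A^*) y. Since this holds for all x, y, we must have A^* = A^T. Therefore
A^* =
[[-3, 0],
 [0, 0],
 [-1, -1]].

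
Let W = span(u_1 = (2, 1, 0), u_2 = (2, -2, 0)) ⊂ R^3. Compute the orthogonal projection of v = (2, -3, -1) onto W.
proj_W(v) = (2, -3, 0)

Set up U = [u_1 | ... | u_2] ∈ R^(3×2). The projector onto W = col(U) is P = U (U^T U)^(-1) U^T.
Compute U^T U =
  [5, 2]
  [2, 8],
and U^T v = (1, 10).
Solve U^T U · c = U^T v for the coefficients: c = (-1/3, 4/3). The projection is proj_W(v) = U c.
Check: (v - proj_W(v)) · u_1 = 0  (should be 0).
Check: (v - proj_W(v)) · u_2 = 0  (should be 0).
Result: proj_W(v) = (2, -3, 0).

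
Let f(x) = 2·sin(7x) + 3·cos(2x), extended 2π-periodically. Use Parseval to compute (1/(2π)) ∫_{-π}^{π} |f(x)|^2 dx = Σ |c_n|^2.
Σ |c_n|^2 = 13/2

Expand |f|^2 and use orthogonality of {sin(nx), cos(mx)} on [-π, π]:
  ∫_{-π}^{π} sin(nx)^2 dx = π, ∫ cos(mx)^2 dx = π, and cross terms integrate to 0.
So ∫_{-π}^{π} f(x)^2 dx = 2^2 · π + 3^2 · π = (4 + 9)π.
Divide by 2π: (4 + 9)/2 = 13/2.
By Parseval, this equals Σ |c_n|^2.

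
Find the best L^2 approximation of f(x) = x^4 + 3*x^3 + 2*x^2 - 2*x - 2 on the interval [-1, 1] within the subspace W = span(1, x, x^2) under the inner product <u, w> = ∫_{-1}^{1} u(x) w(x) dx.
g(x) = 20*x^2/7 - x/5 - 73/35

The best approximation g ∈ W is the orthogonal projection of f onto W. Writing g = a_0 + a_1 x + a_2 x^2, the coefficients solve the normal equations G · a = b where
  G_{ij} = <φ_i, φ_j> and b_i = <f, φ_i>, with φ_0 = 1, φ_1 = x, φ_2 = x^2.
G =
  [2, 0, 2/3]
  [0, 2/3, 0]
  [2/3, 0, 2/5],
b = (-34/15, -2/15, -26/105).
Solving gives a_0 = -73/35, a_1 = -1/5, a_2 = 20/7, so
  g(x) = 20*x^2/7 - x/5 - 73/35.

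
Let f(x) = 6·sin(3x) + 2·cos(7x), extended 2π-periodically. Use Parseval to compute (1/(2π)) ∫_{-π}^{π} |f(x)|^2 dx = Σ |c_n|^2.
Σ |c_n|^2 = 20

Expand |f|^2 and use orthogonality of {sin(nx), cos(mx)} on [-π, π]:
  ∫_{-π}^{π} sin(nx)^2 dx = π, ∫ cos(mx)^2 dx = π, and cross terms integrate to 0.
So ∫_{-π}^{π} f(x)^2 dx = 6^2 · π + 2^2 · π = (36 + 4)π.
Divide by 2π: (36 + 4)/2 = 20.
By Parseval, this equals Σ |c_n|^2.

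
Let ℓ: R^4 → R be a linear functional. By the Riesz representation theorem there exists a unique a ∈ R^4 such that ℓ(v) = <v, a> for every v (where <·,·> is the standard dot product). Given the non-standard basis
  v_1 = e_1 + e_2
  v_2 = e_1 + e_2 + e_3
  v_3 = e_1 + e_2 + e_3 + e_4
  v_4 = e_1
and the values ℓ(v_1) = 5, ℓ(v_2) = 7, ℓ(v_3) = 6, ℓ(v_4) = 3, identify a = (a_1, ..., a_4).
a = (3, 2, 2, -1)

Write a = (a_1, ..., a_4) in the standard basis. For each basis vector v_i, ℓ(v_i) = <v_i, a> is a linear equation in the a_j's. Collect the n equations into a matrix system V a = ℓ, where row i of V is v_i (expressed in the standard basis). Since V is invertible (lower-triangular with 1s on the diagonal, up to permutation), solve by back-substitution:
  V =
[[1, 1, 0, 0],
 [1, 1, 1, 0],
 [1, 1, 1, 1],
 [1, 0, 0, 0]]
  V a = (5, 7, 6, 3)
Solving gives a = (3, 2, 2, -1).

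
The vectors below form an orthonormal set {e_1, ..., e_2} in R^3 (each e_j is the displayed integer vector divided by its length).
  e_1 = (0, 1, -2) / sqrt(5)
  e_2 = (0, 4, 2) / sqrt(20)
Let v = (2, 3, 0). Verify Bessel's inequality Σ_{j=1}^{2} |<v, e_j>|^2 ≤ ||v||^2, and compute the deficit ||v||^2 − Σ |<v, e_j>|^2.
Σ |<v, e_j>|^2 = 9; ||v||^2 = 13; deficit = 4

Write each e_j = u_j / sqrt(<u_j, u_j>) where u_j is the displayed integer vector. Then <v, e_j> = <v, u_j> / sqrt(<u_j, u_j>), so |<v, e_j>|^2 = <v, u_j>^2 / <u_j, u_j>.
Coefficients: <v, e_1> = 3/sqrt(5), <v, e_2> = 12/sqrt(20).
Square and sum: Σ |<v, e_j>|^2 = 9.
Compute ||v||^2 = v·v = 13.
Deficit = 13 − 9 = 4 ≥ 0, confirming Bessel's inequality. (The deficit equals ||v − Σ <v,e_j> e_j||^2, the squared distance from v to span{e_j}.)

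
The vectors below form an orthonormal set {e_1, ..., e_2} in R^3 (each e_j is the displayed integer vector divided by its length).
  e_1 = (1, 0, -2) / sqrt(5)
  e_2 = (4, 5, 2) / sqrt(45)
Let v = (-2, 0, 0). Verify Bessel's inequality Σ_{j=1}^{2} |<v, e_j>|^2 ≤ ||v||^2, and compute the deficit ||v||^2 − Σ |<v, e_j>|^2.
Σ |<v, e_j>|^2 = 20/9; ||v||^2 = 4; deficit = 16/9

Write each e_j = u_j / sqrt(<u_j, u_j>) where u_j is the displayed integer vector. Then <v, e_j> = <v, u_j> / sqrt(<u_j, u_j>), so |<v, e_j>|^2 = <v, u_j>^2 / <u_j, u_j>.
Coefficients: <v, e_1> = -2/sqrt(5), <v, e_2> = -8/sqrt(45).
Square and sum: Σ |<v, e_j>|^2 = 20/9.
Compute ||v||^2 = v·v = 4.
Deficit = 4 − 20/9 = 16/9 ≥ 0, confirming Bessel's inequality. (The deficit equals ||v − Σ <v,e_j> e_j||^2, the squared distance from v to span{e_j}.)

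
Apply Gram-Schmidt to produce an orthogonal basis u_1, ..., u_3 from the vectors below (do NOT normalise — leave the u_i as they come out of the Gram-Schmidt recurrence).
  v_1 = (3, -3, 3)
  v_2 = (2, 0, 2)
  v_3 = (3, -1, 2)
Orthogonal basis:
  u_1 = (3, -3, 3)
  u_2 = (2/3, 4/3, 2/3)
  u_3 = (1/2, 0, -1/2)

Apply the Gram-Schmidt recurrence
  u_1 = v_1
  u_i = v_i − Σ_{j<i} ((v_i · u_j) / (u_j · u_j)) · u_j.

Step by step this gives:
  u_1 = (3, -3, 3)
  u_2 = (2/3, 4/3, 2/3)
  u_3 = (1/2, 0, -1/2)

Orthogonality check:
  u_2 · u_1 = 0 (should be 0)
  u_3 · u_1 = 0 (should be 0)
  u_3 · u_2 = 0 (should be 0)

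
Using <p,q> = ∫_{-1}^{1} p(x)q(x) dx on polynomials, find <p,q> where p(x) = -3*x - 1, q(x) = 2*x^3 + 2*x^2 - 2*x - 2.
<p,q> = 64/15

Expand the product: p(x)·q(x) = -6*x^4 - 8*x^3 + 4*x^2 + 8*x + 2.
∫_{-1}^{1} of each monomial x^k gives [2/(k+1) if k even, 0 if k odd]. Integrating term-by-term (or equivalently evaluating the antiderivative F(x) = -6*x^5/5 - 2*x^4 + 4*x^3/3 + 4*x^2 + 2*x at the endpoints):
  F(1) − F(−1) = 62/15 − (-2/15) = 64/15.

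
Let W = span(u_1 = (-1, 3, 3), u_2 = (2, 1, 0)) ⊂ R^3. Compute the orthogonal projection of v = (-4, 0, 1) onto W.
proj_W(v) = (-361/94, -15/47, 129/94)

Set up U = [u_1 | ... | u_2] ∈ R^(3×2). The projector onto W = col(U) is P = U (U^T U)^(-1) U^T.
Compute U^T U =
  [19, 1]
  [1, 5],
and U^T v = (7, -8).
Solve U^T U · c = U^T v for the coefficients: c = (43/94, -159/94). The projection is proj_W(v) = U c.
Check: (v - proj_W(v)) · u_1 = 0  (should be 0).
Check: (v - proj_W(v)) · u_2 = 0  (should be 0).
Result: proj_W(v) = (-361/94, -15/47, 129/94).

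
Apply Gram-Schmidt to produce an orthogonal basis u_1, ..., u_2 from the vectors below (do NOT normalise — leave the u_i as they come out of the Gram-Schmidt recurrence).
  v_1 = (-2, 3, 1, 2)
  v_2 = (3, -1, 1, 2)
Orthogonal basis:
  u_1 = (-2, 3, 1, 2)
  u_2 = (23/9, -1/3, 11/9, 22/9)

Apply the Gram-Schmidt recurrence
  u_1 = v_1
  u_i = v_i − Σ_{j<i} ((v_i · u_j) / (u_j · u_j)) · u_j.

Step by step this gives:
  u_1 = (-2, 3, 1, 2)
  u_2 = (23/9, -1/3, 11/9, 22/9)

Orthogonality check:
  u_2 · u_1 = 0 (should be 0)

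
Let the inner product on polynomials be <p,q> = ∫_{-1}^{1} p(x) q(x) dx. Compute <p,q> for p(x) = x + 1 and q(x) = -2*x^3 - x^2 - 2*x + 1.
<p,q> = -4/5

Expand the product: p(x)·q(x) = -2*x^4 - 3*x^3 - 3*x^2 - x + 1.
∫_{-1}^{1} of each monomial x^k gives [2/(k+1) if k even, 0 if k odd]. Integrating term-by-term (or equivalently evaluating the antiderivative F(x) = -2*x^5/5 - 3*x^4/4 - x^3 - x^2/2 + x at the endpoints):
  F(1) − F(−1) = -33/20 − (-17/20) = -4/5.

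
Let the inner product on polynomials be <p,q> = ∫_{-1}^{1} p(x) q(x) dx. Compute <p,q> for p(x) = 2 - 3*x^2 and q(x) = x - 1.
<p,q> = -2

Expand the product: p(x)·q(x) = -3*x^3 + 3*x^2 + 2*x - 2.
∫_{-1}^{1} of each monomial x^k gives [2/(k+1) if k even, 0 if k odd]. Integrating term-by-term (or equivalently evaluating the antiderivative F(x) = -3*x^4/4 + x^3 + x^2 - 2*x at the endpoints):
  F(1) − F(−1) = -3/4 − (5/4) = -2.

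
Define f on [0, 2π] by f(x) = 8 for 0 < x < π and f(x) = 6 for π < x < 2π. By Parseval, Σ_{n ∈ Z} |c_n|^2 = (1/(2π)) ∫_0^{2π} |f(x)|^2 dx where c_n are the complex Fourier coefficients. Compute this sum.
Σ |c_n|^2 = 50

Parseval equates the L^2 energy of f (normalised by 1/(2π)) with the ℓ^2 sum of its Fourier coefficients: (1/(2π)) ∫_0^{2π} |f|^2 = Σ |c_n|^2.
Compute the left side: (1/(2π)) [∫_0^π 8^2 dx + ∫_π^{2π} 6^2 dx] = (1/(2π)) · (64π + 36π) = (64 + 36)/2 = 50.
So Σ_{n ∈ Z} |c_n|^2 = 50.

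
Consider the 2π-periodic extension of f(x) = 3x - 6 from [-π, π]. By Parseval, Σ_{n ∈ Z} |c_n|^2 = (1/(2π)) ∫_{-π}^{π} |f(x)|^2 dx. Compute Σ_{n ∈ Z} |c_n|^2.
Σ |c_n|^2 = 3π^2 + 36

Expand and integrate term by term over [-π, π]:
  ∫ (3x)^2 dx = 9·(2π^3/3); ∫ 2·3·(-6)·x dx = 0 (odd integrand); ∫ (-6)^2 dx = 36·2π.
So (1/(2π)) ∫_{-π}^{π} (3x - 6)^2 dx = 9π^2/3 + 36 = 3π^2 + 36.
Parseval ⇒ Σ |c_n|^2 = 3π^2 + 36.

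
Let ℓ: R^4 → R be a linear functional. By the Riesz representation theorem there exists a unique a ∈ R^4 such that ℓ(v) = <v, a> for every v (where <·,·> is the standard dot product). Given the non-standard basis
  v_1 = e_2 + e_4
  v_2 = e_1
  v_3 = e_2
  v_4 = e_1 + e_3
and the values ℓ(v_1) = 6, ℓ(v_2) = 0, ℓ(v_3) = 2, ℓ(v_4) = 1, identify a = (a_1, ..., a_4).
a = (0, 2, 1, 4)

Write a = (a_1, ..., a_4) in the standard basis. For each basis vector v_i, ℓ(v_i) = <v_i, a> is a linear equation in the a_j's. Collect the n equations into a matrix system V a = ℓ, where row i of V is v_i (expressed in the standard basis). Since V is invertible (lower-triangular with 1s on the diagonal, up to permutation), solve by back-substitution:
  V =
[[0, 1, 0, 1],
 [1, 0, 0, 0],
 [0, 1, 0, 0],
 [1, 0, 1, 0]]
  V a = (6, 0, 2, 1)
Solving gives a = (0, 2, 1, 4).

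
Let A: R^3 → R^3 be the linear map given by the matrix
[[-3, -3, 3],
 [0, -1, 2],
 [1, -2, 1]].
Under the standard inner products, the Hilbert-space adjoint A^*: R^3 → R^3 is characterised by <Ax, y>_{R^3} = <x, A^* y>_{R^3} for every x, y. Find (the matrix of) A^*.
A^* = A^T =
[[-3, 0, 1],
 [-3, -1, -2],
 [3, 2, 1]]

For real matrices with standard dot products, the defining identity <Ax, y> = <x, A^* y> gives (Ax)^T y = x^T (A^*) y, i.e. x^T A^T y = x^T (A^*) y. Since this holds for all x, y, we must have A^* = A^T. Therefore
A^* =
[[-3, 0, 1],
 [-3, -1, -2],
 [3, 2, 1]].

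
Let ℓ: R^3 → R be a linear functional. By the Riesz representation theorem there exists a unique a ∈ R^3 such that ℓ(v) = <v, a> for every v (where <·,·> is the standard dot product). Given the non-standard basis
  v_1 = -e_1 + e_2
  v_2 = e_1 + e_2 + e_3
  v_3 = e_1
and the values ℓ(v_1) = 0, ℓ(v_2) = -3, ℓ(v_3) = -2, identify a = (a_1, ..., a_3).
a = (-2, -2, 1)

Write a = (a_1, ..., a_3) in the standard basis. For each basis vector v_i, ℓ(v_i) = <v_i, a> is a linear equation in the a_j's. Collect the n equations into a matrix system V a = ℓ, where row i of V is v_i (expressed in the standard basis). Since V is invertible (lower-triangular with 1s on the diagonal, up to permutation), solve by back-substitution:
  V =
[[-1, 1, 0],
 [1, 1, 1],
 [1, 0, 0]]
  V a = (0, -3, -2)
Solving gives a = (-2, -2, 1).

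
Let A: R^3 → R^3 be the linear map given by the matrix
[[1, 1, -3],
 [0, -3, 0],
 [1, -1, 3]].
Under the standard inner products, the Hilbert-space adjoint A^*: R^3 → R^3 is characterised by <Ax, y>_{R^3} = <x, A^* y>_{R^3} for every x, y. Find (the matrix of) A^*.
A^* = A^T =
[[1, 0, 1],
 [1, -3, -1],
 [-3, 0, 3]]

For real matrices with standard dot products, the defining identity <Ax, y> = <x, A^* y> gives (Ax)^T y = x^T (A^*) y, i.e. x^T A^T y = x^T (A^*) y. Since this holds for all x, y, we must have A^* = A^T. Therefore
A^* =
[[1, 0, 1],
 [1, -3, -1],
 [-3, 0, 3]].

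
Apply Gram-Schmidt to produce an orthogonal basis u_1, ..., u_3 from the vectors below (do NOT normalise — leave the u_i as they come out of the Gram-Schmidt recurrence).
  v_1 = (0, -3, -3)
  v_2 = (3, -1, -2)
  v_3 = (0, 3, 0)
Orthogonal basis:
  u_1 = (0, -3, -3)
  u_2 = (3, 1/2, -1/2)
  u_3 = (-9/19, 27/19, -27/19)

Apply the Gram-Schmidt recurrence
  u_1 = v_1
  u_i = v_i − Σ_{j<i} ((v_i · u_j) / (u_j · u_j)) · u_j.

Step by step this gives:
  u_1 = (0, -3, -3)
  u_2 = (3, 1/2, -1/2)
  u_3 = (-9/19, 27/19, -27/19)

Orthogonality check:
  u_2 · u_1 = 0 (should be 0)
  u_3 · u_1 = 0 (should be 0)
  u_3 · u_2 = 0 (should be 0)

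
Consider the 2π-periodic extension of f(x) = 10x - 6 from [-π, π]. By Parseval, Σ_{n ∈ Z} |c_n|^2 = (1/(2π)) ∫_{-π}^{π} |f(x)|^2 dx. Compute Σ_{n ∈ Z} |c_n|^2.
Σ |c_n|^2 = 100π^2/3 + 36

Expand and integrate term by term over [-π, π]:
  ∫ (10x)^2 dx = 100·(2π^3/3); ∫ 2·10·(-6)·x dx = 0 (odd integrand); ∫ (-6)^2 dx = 36·2π.
So (1/(2π)) ∫_{-π}^{π} (10x - 6)^2 dx = 100π^2/3 + 36 = 100π^2/3 + 36.
Parseval ⇒ Σ |c_n|^2 = 100π^2/3 + 36.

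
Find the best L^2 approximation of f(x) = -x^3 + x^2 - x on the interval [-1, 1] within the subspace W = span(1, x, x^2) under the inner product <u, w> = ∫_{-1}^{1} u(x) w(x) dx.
g(x) = x^2 - 8*x/5

The best approximation g ∈ W is the orthogonal projection of f onto W. Writing g = a_0 + a_1 x + a_2 x^2, the coefficients solve the normal equations G · a = b where
  G_{ij} = <φ_i, φ_j> and b_i = <f, φ_i>, with φ_0 = 1, φ_1 = x, φ_2 = x^2.
G =
  [2, 0, 2/3]
  [0, 2/3, 0]
  [2/3, 0, 2/5],
b = (2/3, -16/15, 2/5).
Solving gives a_0 = 0, a_1 = -8/5, a_2 = 1, so
  g(x) = x^2 - 8*x/5.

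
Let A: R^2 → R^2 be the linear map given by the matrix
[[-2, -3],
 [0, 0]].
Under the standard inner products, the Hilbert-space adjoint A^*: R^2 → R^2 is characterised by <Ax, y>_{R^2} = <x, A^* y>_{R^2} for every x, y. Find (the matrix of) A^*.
A^* = A^T =
[[-2, 0],
 [-3, 0]]

For real matrices with standard dot products, the defining identity <Ax, y> = <x, A^* y> gives (Ax)^T y = x^T (A^*) y, i.e. x^T A^T y = x^T (A^*) y. Since this holds for all x, y, we must have A^* = A^T. Therefore
A^* =
[[-2, 0],
 [-3, 0]].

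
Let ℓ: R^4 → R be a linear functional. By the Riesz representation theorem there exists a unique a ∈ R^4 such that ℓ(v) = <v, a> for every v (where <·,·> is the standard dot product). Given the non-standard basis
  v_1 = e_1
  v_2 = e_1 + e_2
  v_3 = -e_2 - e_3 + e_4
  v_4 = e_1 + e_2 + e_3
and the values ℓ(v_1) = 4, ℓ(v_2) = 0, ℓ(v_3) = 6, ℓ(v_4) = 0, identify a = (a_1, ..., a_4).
a = (4, -4, 0, 2)

Write a = (a_1, ..., a_4) in the standard basis. For each basis vector v_i, ℓ(v_i) = <v_i, a> is a linear equation in the a_j's. Collect the n equations into a matrix system V a = ℓ, where row i of V is v_i (expressed in the standard basis). Since V is invertible (lower-triangular with 1s on the diagonal, up to permutation), solve by back-substitution:
  V =
[[1, 0, 0, 0],
 [1, 1, 0, 0],
 [0, -1, -1, 1],
 [1, 1, 1, 0]]
  V a = (4, 0, 6, 0)
Solving gives a = (4, -4, 0, 2).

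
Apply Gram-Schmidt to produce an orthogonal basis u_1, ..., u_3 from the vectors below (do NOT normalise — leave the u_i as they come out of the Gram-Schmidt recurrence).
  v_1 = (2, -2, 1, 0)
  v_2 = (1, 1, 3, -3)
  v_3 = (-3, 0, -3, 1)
Orthogonal basis:
  u_1 = (2, -2, 1, 0)
  u_2 = (1/3, 5/3, 8/3, -3)
  u_3 = (-15/19, -18/19, -6/19, -17/19)

Apply the Gram-Schmidt recurrence
  u_1 = v_1
  u_i = v_i − Σ_{j<i} ((v_i · u_j) / (u_j · u_j)) · u_j.

Step by step this gives:
  u_1 = (2, -2, 1, 0)
  u_2 = (1/3, 5/3, 8/3, -3)
  u_3 = (-15/19, -18/19, -6/19, -17/19)

Orthogonality check:
  u_2 · u_1 = 0 (should be 0)
  u_3 · u_1 = 0 (should be 0)
  u_3 · u_2 = 0 (should be 0)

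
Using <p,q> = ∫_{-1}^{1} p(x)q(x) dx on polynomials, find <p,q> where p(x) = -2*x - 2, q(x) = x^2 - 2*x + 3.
<p,q> = -32/3

Expand the product: p(x)·q(x) = -2*x^3 + 2*x^2 - 2*x - 6.
∫_{-1}^{1} of each monomial x^k gives [2/(k+1) if k even, 0 if k odd]. Integrating term-by-term (or equivalently evaluating the antiderivative F(x) = -x^4/2 + 2*x^3/3 - x^2 - 6*x at the endpoints):
  F(1) − F(−1) = -41/6 − (23/6) = -32/3.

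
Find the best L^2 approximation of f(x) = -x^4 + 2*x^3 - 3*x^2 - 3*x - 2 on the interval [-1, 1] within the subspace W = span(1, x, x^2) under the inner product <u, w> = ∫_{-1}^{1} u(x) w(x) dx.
g(x) = -27*x^2/7 - 9*x/5 - 67/35

The best approximation g ∈ W is the orthogonal projection of f onto W. Writing g = a_0 + a_1 x + a_2 x^2, the coefficients solve the normal equations G · a = b where
  G_{ij} = <φ_i, φ_j> and b_i = <f, φ_i>, with φ_0 = 1, φ_1 = x, φ_2 = x^2.
G =
  [2, 0, 2/3]
  [0, 2/3, 0]
  [2/3, 0, 2/5],
b = (-32/5, -6/5, -296/105).
Solving gives a_0 = -67/35, a_1 = -9/5, a_2 = -27/7, so
  g(x) = -27*x^2/7 - 9*x/5 - 67/35.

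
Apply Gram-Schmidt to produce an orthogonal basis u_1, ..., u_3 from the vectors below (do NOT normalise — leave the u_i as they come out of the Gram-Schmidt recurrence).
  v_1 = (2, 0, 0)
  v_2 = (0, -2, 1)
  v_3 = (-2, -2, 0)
Orthogonal basis:
  u_1 = (2, 0, 0)
  u_2 = (0, -2, 1)
  u_3 = (0, -2/5, -4/5)

Apply the Gram-Schmidt recurrence
  u_1 = v_1
  u_i = v_i − Σ_{j<i} ((v_i · u_j) / (u_j · u_j)) · u_j.

Step by step this gives:
  u_1 = (2, 0, 0)
  u_2 = (0, -2, 1)
  u_3 = (0, -2/5, -4/5)

Orthogonality check:
  u_2 · u_1 = 0 (should be 0)
  u_3 · u_1 = 0 (should be 0)
  u_3 · u_2 = 0 (should be 0)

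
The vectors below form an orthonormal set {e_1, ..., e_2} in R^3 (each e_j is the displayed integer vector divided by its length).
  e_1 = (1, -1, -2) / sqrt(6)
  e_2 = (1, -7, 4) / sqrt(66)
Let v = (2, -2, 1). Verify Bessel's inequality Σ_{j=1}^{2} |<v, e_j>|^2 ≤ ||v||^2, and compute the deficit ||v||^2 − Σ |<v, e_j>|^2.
Σ |<v, e_j>|^2 = 74/11; ||v||^2 = 9; deficit = 25/11

Write each e_j = u_j / sqrt(<u_j, u_j>) where u_j is the displayed integer vector. Then <v, e_j> = <v, u_j> / sqrt(<u_j, u_j>), so |<v, e_j>|^2 = <v, u_j>^2 / <u_j, u_j>.
Coefficients: <v, e_1> = 2/sqrt(6), <v, e_2> = 20/sqrt(66).
Square and sum: Σ |<v, e_j>|^2 = 74/11.
Compute ||v||^2 = v·v = 9.
Deficit = 9 − 74/11 = 25/11 ≥ 0, confirming Bessel's inequality. (The deficit equals ||v − Σ <v,e_j> e_j||^2, the squared distance from v to span{e_j}.)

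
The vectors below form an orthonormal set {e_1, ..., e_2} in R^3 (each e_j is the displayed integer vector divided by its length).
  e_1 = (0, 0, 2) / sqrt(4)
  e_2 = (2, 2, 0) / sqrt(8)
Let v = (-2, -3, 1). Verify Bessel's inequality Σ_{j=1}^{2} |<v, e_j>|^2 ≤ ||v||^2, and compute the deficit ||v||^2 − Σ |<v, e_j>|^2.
Σ |<v, e_j>|^2 = 27/2; ||v||^2 = 14; deficit = 1/2

Write each e_j = u_j / sqrt(<u_j, u_j>) where u_j is the displayed integer vector. Then <v, e_j> = <v, u_j> / sqrt(<u_j, u_j>), so |<v, e_j>|^2 = <v, u_j>^2 / <u_j, u_j>.
Coefficients: <v, e_1> = 2/sqrt(4), <v, e_2> = -10/sqrt(8).
Square and sum: Σ |<v, e_j>|^2 = 27/2.
Compute ||v||^2 = v·v = 14.
Deficit = 14 − 27/2 = 1/2 ≥ 0, confirming Bessel's inequality. (The deficit equals ||v − Σ <v,e_j> e_j||^2, the squared distance from v to span{e_j}.)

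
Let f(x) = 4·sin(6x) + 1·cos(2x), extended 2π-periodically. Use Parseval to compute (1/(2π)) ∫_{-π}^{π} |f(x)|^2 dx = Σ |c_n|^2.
Σ |c_n|^2 = 17/2

Expand |f|^2 and use orthogonality of {sin(nx), cos(mx)} on [-π, π]:
  ∫_{-π}^{π} sin(nx)^2 dx = π, ∫ cos(mx)^2 dx = π, and cross terms integrate to 0.
So ∫_{-π}^{π} f(x)^2 dx = 4^2 · π + 1^2 · π = (16 + 1)π.
Divide by 2π: (16 + 1)/2 = 17/2.
By Parseval, this equals Σ |c_n|^2.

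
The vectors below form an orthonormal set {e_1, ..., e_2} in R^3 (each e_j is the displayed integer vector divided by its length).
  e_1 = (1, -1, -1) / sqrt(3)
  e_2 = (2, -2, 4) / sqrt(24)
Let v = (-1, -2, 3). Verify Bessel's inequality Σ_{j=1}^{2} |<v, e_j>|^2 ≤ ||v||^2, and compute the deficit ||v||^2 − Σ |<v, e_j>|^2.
Σ |<v, e_j>|^2 = 19/2; ||v||^2 = 14; deficit = 9/2

Write each e_j = u_j / sqrt(<u_j, u_j>) where u_j is the displayed integer vector. Then <v, e_j> = <v, u_j> / sqrt(<u_j, u_j>), so |<v, e_j>|^2 = <v, u_j>^2 / <u_j, u_j>.
Coefficients: <v, e_1> = -2/sqrt(3), <v, e_2> = 14/sqrt(24).
Square and sum: Σ |<v, e_j>|^2 = 19/2.
Compute ||v||^2 = v·v = 14.
Deficit = 14 − 19/2 = 9/2 ≥ 0, confirming Bessel's inequality. (The deficit equals ||v − Σ <v,e_j> e_j||^2, the squared distance from v to span{e_j}.)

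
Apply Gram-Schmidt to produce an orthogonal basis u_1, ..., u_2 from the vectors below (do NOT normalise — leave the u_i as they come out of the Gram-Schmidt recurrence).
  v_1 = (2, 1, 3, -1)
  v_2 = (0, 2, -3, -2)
Orthogonal basis:
  u_1 = (2, 1, 3, -1)
  u_2 = (2/3, 7/3, -2, -7/3)

Apply the Gram-Schmidt recurrence
  u_1 = v_1
  u_i = v_i − Σ_{j<i} ((v_i · u_j) / (u_j · u_j)) · u_j.

Step by step this gives:
  u_1 = (2, 1, 3, -1)
  u_2 = (2/3, 7/3, -2, -7/3)

Orthogonality check:
  u_2 · u_1 = 0 (should be 0)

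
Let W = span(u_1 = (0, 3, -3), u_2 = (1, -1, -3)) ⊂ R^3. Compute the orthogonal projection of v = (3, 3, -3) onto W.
proj_W(v) = (1/3, 7/3, -11/3)

Set up U = [u_1 | ... | u_2] ∈ R^(3×2). The projector onto W = col(U) is P = U (U^T U)^(-1) U^T.
Compute U^T U =
  [18, 6]
  [6, 11],
and U^T v = (18, 9).
Solve U^T U · c = U^T v for the coefficients: c = (8/9, 1/3). The projection is proj_W(v) = U c.
Check: (v - proj_W(v)) · u_1 = 0  (should be 0).
Check: (v - proj_W(v)) · u_2 = 0  (should be 0).
Result: proj_W(v) = (1/3, 7/3, -11/3).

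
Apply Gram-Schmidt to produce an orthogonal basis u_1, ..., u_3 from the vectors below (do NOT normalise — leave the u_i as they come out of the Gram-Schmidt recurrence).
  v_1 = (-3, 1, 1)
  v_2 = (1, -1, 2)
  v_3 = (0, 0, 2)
Orthogonal basis:
  u_1 = (-3, 1, 1)
  u_2 = (5/11, -9/11, 24/11)
  u_3 = (6/31, 14/31, 4/31)

Apply the Gram-Schmidt recurrence
  u_1 = v_1
  u_i = v_i − Σ_{j<i} ((v_i · u_j) / (u_j · u_j)) · u_j.

Step by step this gives:
  u_1 = (-3, 1, 1)
  u_2 = (5/11, -9/11, 24/11)
  u_3 = (6/31, 14/31, 4/31)

Orthogonality check:
  u_2 · u_1 = 0 (should be 0)
  u_3 · u_1 = 0 (should be 0)
  u_3 · u_2 = 0 (should be 0)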